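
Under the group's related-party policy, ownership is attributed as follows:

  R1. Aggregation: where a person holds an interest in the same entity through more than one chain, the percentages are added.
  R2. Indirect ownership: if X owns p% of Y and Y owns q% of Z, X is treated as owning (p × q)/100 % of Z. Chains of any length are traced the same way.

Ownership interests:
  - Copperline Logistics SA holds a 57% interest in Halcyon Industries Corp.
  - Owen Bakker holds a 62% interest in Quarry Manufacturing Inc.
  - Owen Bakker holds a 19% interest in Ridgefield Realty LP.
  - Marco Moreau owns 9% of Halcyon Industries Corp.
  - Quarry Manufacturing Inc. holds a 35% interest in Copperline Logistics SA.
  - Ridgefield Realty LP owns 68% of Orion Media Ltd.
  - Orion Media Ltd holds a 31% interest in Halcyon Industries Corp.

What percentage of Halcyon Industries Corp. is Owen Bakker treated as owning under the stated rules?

16.3742%

Chain via Ridgefield Realty LP → Orion Media Ltd (R2): 19% × 68% × 31% = 4.0052% of Halcyon Industries Corp.
Chain via Quarry Manufacturing Inc. → Copperline Logistics SA (R2): 62% × 35% × 57% = 12.369% of Halcyon Industries Corp.
Aggregating (R1): 4.0052% + 12.369% = 16.3742%.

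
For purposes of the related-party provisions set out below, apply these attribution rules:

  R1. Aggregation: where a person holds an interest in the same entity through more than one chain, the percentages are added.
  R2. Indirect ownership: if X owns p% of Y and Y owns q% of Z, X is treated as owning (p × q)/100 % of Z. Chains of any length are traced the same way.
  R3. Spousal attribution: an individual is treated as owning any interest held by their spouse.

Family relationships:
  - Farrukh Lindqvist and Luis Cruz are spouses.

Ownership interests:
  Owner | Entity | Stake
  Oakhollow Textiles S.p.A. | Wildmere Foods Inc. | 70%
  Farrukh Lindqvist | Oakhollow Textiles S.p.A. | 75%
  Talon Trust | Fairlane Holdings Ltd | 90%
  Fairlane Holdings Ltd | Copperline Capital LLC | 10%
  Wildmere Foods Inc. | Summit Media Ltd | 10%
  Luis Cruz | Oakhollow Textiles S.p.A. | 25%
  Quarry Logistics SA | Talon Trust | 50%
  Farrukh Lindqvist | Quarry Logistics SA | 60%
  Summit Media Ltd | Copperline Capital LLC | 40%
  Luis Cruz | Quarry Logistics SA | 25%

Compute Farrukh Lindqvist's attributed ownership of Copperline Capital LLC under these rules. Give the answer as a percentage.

6.625%

By spousal attribution (R3), Farrukh Lindqvist is treated as also owning Luis Cruz's interest in Quarry Logistics SA, giving 60% + 25% = 85%.
By spousal attribution (R3), Farrukh Lindqvist is treated as also owning Luis Cruz's interest in Oakhollow Textiles S.p.A, giving 75% + 25% = 100%.
Chain via Quarry Logistics SA → Talon Trust → Fairlane Holdings Ltd (R2): 85% × 50% × 90% × 10% = 3.825% of Copperline Capital LLC.
Chain via Oakhollow Textiles S.p.A. → Wildmere Foods Inc. → Summit Media Ltd (R2): 100% × 70% × 10% × 40% = 2.8% of Copperline Capital LLC.
Aggregating (R1): 3.825% + 2.8% = 6.625%.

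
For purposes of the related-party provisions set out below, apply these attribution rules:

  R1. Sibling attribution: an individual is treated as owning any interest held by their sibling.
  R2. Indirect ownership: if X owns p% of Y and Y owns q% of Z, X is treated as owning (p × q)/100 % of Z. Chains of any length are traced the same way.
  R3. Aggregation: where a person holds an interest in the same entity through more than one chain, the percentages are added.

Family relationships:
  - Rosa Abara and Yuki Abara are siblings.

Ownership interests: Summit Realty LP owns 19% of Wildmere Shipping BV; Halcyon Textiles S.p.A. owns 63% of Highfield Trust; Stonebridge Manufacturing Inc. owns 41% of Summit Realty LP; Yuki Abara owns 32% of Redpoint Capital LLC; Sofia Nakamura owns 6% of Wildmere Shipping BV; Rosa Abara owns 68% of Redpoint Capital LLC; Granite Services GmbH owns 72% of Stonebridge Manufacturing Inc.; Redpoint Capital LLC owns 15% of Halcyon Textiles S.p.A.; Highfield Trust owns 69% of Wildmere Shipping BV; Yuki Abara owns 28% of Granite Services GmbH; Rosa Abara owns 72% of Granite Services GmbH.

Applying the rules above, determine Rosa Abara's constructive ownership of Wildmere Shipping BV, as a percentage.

12.1293%

By sibling attribution (R1), Rosa Abara is treated as also owning Yuki Abara's interest in Granite Services GmbH, giving 72% + 28% = 100%.
By sibling attribution (R1), Rosa Abara is treated as also owning Yuki Abara's interest in Redpoint Capital LLC, giving 68% + 32% = 100%.
Chain via Granite Services GmbH → Stonebridge Manufacturing Inc. → Summit Realty LP (R2): 100% × 72% × 41% × 19% = 5.6088% of Wildmere Shipping BV.
Chain via Redpoint Capital LLC → Halcyon Textiles S.p.A. → Highfield Trust (R2): 100% × 15% × 63% × 69% = 6.5205% of Wildmere Shipping BV.
Aggregating (R3): 5.6088% + 6.5205% = 12.1293%.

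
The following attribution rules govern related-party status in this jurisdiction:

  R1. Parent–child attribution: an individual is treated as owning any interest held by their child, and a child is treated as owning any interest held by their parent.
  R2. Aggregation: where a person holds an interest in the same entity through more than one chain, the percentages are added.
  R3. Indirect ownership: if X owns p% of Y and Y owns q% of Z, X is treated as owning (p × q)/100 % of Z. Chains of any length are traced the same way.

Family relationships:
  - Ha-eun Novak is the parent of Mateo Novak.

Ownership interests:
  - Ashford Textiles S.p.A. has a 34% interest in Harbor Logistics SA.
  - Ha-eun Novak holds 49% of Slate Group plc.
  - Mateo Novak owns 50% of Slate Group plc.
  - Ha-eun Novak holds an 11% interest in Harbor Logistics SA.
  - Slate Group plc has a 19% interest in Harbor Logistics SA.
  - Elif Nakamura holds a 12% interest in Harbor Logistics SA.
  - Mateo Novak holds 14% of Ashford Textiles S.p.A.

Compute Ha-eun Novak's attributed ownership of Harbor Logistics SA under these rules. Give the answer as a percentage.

By parent–child attribution (R1), Ha-eun Novak is treated as also owning Mateo Novak's interest in Slate Group plc, giving 49% + 50% = 99%.
By parent–child attribution (R1), Ha-eun Novak is treated as owning Mateo Novak's 14% interest in Ashford Textiles S.p.A.
Chain via Slate Group plc (R3): 99% × 19% = 18.81% of Harbor Logistics SA.
Direct interest in Harbor Logistics SA: 11%.
Chain via Ashford Textiles S.p.A. (R3): 14% × 34% = 4.76% of Harbor Logistics SA.
Aggregating (R2): 18.81% + 11% + 4.76% = 34.57%.

34.57%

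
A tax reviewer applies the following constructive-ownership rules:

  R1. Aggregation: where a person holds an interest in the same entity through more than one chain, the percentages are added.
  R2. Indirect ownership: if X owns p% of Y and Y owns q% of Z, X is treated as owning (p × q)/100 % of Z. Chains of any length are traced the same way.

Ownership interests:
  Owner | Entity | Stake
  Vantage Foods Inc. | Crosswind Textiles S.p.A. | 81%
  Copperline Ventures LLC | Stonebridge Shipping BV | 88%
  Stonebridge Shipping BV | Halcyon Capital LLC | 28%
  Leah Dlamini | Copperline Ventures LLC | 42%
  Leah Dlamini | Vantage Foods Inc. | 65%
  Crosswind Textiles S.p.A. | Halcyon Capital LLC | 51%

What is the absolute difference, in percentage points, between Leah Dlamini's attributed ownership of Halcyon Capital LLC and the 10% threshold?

27.2003

Chain via Vantage Foods Inc. → Crosswind Textiles S.p.A. (R2): 65% × 81% × 51% = 26.8515% of Halcyon Capital LLC.
Chain via Copperline Ventures LLC → Stonebridge Shipping BV (R2): 42% × 88% × 28% = 10.3488% of Halcyon Capital LLC.
Aggregating (R1): 26.8515% + 10.3488% = 37.2003%.
37.2003% exceeds the 10% threshold by 27.2003 percentage points.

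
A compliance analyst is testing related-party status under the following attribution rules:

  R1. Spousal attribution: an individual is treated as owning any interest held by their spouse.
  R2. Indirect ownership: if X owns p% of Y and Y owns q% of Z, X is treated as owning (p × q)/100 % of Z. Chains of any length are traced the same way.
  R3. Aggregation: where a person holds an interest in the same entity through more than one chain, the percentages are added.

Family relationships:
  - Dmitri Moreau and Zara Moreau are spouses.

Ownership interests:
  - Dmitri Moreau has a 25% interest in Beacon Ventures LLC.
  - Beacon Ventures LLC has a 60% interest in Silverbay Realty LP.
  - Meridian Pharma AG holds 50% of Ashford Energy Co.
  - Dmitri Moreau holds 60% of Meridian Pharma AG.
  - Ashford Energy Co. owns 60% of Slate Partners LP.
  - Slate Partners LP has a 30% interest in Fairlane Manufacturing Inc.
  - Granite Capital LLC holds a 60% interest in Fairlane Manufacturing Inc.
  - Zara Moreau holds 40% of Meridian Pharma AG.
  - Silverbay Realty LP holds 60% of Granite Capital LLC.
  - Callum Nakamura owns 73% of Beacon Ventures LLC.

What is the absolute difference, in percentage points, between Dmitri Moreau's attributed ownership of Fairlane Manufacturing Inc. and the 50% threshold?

35.6

By spousal attribution (R1), Dmitri Moreau is treated as also owning Zara Moreau's interest in Meridian Pharma AG, giving 60% + 40% = 100%.
Chain via Meridian Pharma AG → Ashford Energy Co. → Slate Partners LP (R2): 100% × 50% × 60% × 30% = 9% of Fairlane Manufacturing Inc.
Chain via Beacon Ventures LLC → Silverbay Realty LP → Granite Capital LLC (R2): 25% × 60% × 60% × 60% = 5.4% of Fairlane Manufacturing Inc.
Aggregating (R3): 9% + 5.4% = 14.4%.
14.4% falls short of the 50% threshold by 35.6 percentage points.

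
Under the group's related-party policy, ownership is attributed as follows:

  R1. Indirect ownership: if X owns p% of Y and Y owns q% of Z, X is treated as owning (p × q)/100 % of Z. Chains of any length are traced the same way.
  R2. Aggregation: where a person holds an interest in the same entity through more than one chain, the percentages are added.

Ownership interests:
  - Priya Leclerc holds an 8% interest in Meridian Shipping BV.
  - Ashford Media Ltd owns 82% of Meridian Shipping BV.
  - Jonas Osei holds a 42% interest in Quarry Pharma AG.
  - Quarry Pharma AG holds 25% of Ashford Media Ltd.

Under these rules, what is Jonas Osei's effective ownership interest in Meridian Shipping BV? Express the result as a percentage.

8.61%

Chain via Quarry Pharma AG → Ashford Media Ltd (R1): 42% × 25% × 82% = 8.61% of Meridian Shipping BV.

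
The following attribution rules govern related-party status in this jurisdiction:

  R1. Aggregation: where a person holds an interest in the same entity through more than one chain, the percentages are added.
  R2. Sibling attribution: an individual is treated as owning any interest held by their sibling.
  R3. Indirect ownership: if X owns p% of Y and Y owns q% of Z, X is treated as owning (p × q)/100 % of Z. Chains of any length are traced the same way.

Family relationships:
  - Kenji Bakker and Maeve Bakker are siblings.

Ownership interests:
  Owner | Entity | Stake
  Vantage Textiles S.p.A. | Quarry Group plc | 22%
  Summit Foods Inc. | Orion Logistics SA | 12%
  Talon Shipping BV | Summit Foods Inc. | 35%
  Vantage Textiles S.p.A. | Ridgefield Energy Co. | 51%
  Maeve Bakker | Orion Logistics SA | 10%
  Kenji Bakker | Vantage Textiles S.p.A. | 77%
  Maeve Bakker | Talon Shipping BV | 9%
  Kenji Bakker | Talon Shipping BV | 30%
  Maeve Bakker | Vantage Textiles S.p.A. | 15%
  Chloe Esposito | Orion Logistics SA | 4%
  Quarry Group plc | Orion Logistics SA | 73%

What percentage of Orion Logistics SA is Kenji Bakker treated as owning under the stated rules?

By sibling attribution (R2), Kenji Bakker is treated as also owning Maeve Bakker's interest in Vantage Textiles S.p.A, giving 77% + 15% = 92%.
By sibling attribution (R2), Kenji Bakker is treated as also owning Maeve Bakker's interest in Talon Shipping BV, giving 30% + 9% = 39%.
By sibling attribution (R2), Kenji Bakker is treated as owning Maeve Bakker's 10% interest in Orion Logistics SA.
Chain via Vantage Textiles S.p.A. → Quarry Group plc (R3): 92% × 22% × 73% = 14.7752% of Orion Logistics SA.
Chain via Talon Shipping BV → Summit Foods Inc. (R3): 39% × 35% × 12% = 1.638% of Orion Logistics SA.
Direct interest in Orion Logistics SA: 10%.
Aggregating (R1): 14.7752% + 1.638% + 10% = 26.4132%.

26.4132%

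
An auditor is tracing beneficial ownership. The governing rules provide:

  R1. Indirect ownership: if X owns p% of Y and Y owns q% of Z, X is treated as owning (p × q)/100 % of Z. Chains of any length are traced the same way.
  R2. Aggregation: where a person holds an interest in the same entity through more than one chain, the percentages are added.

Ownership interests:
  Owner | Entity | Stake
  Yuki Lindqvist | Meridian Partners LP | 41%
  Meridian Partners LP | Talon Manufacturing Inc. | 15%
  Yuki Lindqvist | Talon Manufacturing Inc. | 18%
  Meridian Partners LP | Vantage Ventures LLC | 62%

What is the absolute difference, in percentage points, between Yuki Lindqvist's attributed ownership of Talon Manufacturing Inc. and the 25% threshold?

0.85

Chain via Meridian Partners LP (R1): 41% × 15% = 6.15% of Talon Manufacturing Inc.
Direct interest in Talon Manufacturing Inc: 18%.
Aggregating (R2): 6.15% + 18% = 24.15%.
24.15% falls short of the 25% threshold by 0.85 percentage points.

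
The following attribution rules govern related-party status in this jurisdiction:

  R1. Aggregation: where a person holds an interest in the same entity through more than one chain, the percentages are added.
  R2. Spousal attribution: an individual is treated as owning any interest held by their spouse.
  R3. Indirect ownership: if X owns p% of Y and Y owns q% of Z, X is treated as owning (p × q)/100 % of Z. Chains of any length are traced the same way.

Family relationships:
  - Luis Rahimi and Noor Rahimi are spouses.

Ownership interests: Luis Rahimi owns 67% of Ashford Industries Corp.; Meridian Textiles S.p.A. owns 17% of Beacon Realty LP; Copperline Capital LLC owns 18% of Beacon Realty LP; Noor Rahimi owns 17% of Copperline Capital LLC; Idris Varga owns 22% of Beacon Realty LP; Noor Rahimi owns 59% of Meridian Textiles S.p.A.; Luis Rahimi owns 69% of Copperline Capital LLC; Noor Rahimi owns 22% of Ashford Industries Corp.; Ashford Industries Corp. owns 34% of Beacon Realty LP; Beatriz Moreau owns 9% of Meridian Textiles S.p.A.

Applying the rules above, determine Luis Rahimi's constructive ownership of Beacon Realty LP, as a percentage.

By spousal attribution (R2), Luis Rahimi is treated as also owning Noor Rahimi's interest in Ashford Industries Corp, giving 67% + 22% = 89%.
By spousal attribution (R2), Luis Rahimi is treated as also owning Noor Rahimi's interest in Copperline Capital LLC, giving 69% + 17% = 86%.
By spousal attribution (R2), Luis Rahimi is treated as owning Noor Rahimi's 59% interest in Meridian Textiles S.p.A.
Chain via Ashford Industries Corp. (R3): 89% × 34% = 30.26% of Beacon Realty LP.
Chain via Copperline Capital LLC (R3): 86% × 18% = 15.48% of Beacon Realty LP.
Chain via Meridian Textiles S.p.A. (R3): 59% × 17% = 10.03% of Beacon Realty LP.
Aggregating (R1): 30.26% + 15.48% + 10.03% = 55.77%.

55.77%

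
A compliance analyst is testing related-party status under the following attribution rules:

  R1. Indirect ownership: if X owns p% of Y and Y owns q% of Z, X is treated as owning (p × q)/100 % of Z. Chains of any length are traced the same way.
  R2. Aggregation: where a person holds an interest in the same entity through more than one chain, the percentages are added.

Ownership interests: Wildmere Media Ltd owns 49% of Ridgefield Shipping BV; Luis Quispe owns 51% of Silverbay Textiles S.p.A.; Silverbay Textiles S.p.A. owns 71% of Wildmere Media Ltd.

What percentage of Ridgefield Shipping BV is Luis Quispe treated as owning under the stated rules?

Chain via Silverbay Textiles S.p.A. → Wildmere Media Ltd (R1): 51% × 71% × 49% = 17.7429% of Ridgefield Shipping BV.

17.7429%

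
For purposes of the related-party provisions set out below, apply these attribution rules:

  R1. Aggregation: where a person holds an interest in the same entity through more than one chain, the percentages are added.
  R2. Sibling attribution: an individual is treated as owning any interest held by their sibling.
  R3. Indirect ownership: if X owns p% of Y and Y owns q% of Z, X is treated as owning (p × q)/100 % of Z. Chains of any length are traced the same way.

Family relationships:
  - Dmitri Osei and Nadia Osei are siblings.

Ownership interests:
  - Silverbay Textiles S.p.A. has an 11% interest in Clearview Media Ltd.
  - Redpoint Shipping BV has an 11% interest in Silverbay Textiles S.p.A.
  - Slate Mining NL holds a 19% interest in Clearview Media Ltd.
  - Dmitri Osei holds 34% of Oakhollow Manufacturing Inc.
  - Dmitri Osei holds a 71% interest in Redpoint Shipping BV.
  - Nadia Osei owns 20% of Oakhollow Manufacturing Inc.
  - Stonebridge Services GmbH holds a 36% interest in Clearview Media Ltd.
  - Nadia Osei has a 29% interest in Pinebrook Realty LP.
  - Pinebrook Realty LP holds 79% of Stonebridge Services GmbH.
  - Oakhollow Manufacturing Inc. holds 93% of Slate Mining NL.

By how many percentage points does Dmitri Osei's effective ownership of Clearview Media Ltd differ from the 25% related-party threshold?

6.3515

By sibling attribution (R2), Dmitri Osei is treated as also owning Nadia Osei's interest in Oakhollow Manufacturing Inc, giving 34% + 20% = 54%.
By sibling attribution (R2), Dmitri Osei is treated as owning Nadia Osei's 29% interest in Pinebrook Realty LP.
Chain via Redpoint Shipping BV → Silverbay Textiles S.p.A. (R3): 71% × 11% × 11% = 0.8591% of Clearview Media Ltd.
Chain via Oakhollow Manufacturing Inc. → Slate Mining NL (R3): 54% × 93% × 19% = 9.5418% of Clearview Media Ltd.
Chain via Pinebrook Realty LP → Stonebridge Services GmbH (R3): 29% × 79% × 36% = 8.2476% of Clearview Media Ltd.
Aggregating (R1): 0.8591% + 9.5418% + 8.2476% = 18.6485%.
18.6485% falls short of the 25% threshold by 6.3515 percentage points.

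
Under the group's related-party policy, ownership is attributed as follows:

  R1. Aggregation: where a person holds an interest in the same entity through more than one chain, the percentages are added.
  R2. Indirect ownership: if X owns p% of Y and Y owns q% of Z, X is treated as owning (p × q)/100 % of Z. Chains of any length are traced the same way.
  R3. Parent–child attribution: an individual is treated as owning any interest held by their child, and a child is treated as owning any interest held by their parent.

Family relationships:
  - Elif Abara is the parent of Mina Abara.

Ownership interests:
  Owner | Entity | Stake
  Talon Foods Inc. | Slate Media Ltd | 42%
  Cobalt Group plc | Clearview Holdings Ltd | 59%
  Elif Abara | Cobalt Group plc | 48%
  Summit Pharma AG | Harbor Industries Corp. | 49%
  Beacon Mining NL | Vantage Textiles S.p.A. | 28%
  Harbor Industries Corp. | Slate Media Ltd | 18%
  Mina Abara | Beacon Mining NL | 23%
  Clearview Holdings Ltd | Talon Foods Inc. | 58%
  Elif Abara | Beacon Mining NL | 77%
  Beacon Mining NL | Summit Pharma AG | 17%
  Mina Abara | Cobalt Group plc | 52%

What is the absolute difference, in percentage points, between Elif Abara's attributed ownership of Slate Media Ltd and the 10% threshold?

5.8718

By parent–child attribution (R3), Elif Abara is treated as also owning Mina Abara's interest in Beacon Mining NL, giving 77% + 23% = 100%.
By parent–child attribution (R3), Elif Abara is treated as also owning Mina Abara's interest in Cobalt Group plc, giving 48% + 52% = 100%.
Chain via Beacon Mining NL → Summit Pharma AG → Harbor Industries Corp. (R2): 100% × 17% × 49% × 18% = 1.4994% of Slate Media Ltd.
Chain via Cobalt Group plc → Clearview Holdings Ltd → Talon Foods Inc. (R2): 100% × 59% × 58% × 42% = 14.3724% of Slate Media Ltd.
Aggregating (R1): 1.4994% + 14.3724% = 15.8718%.
15.8718% exceeds the 10% threshold by 5.8718 percentage points.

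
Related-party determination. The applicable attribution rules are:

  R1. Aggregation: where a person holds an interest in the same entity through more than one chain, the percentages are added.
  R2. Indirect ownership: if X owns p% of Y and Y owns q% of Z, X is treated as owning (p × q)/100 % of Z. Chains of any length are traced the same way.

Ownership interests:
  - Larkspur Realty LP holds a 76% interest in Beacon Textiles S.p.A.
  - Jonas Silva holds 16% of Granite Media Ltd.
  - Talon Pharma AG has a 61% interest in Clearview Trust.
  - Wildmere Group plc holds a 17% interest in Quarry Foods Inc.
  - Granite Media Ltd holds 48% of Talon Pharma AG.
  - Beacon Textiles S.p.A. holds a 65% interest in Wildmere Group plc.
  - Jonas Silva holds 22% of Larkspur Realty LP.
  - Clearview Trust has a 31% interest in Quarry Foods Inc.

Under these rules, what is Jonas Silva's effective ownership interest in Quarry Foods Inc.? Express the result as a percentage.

3.299848%

Chain via Larkspur Realty LP → Beacon Textiles S.p.A. → Wildmere Group plc (R2): 22% × 76% × 65% × 17% = 1.84756% of Quarry Foods Inc.
Chain via Granite Media Ltd → Talon Pharma AG → Clearview Trust (R2): 16% × 48% × 61% × 31% = 1.452288% of Quarry Foods Inc.
Aggregating (R1): 1.84756% + 1.452288% = 3.299848%.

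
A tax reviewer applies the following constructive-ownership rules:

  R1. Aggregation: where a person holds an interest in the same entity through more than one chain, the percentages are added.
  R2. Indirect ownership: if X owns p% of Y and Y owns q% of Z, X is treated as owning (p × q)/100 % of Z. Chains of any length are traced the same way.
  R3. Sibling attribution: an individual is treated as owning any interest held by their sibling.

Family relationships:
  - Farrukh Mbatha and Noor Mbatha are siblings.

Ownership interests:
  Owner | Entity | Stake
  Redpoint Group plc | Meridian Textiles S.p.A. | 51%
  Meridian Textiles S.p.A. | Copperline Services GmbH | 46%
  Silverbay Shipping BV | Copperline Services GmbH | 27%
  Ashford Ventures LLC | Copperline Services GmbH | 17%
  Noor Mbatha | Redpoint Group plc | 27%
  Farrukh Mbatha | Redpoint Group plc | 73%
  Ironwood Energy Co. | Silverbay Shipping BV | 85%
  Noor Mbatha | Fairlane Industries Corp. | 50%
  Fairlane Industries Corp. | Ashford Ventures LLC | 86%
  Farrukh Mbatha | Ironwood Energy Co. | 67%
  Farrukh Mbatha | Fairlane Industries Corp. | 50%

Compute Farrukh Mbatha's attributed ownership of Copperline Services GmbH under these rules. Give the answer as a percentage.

53.4565%

By sibling attribution (R3), Farrukh Mbatha is treated as also owning Noor Mbatha's interest in Fairlane Industries Corp, giving 50% + 50% = 100%.
By sibling attribution (R3), Farrukh Mbatha is treated as also owning Noor Mbatha's interest in Redpoint Group plc, giving 73% + 27% = 100%.
Chain via Ironwood Energy Co. → Silverbay Shipping BV (R2): 67% × 85% × 27% = 15.3765% of Copperline Services GmbH.
Chain via Fairlane Industries Corp. → Ashford Ventures LLC (R2): 100% × 86% × 17% = 14.62% of Copperline Services GmbH.
Chain via Redpoint Group plc → Meridian Textiles S.p.A. (R2): 100% × 51% × 46% = 23.46% of Copperline Services GmbH.
Aggregating (R1): 15.3765% + 14.62% + 23.46% = 53.4565%.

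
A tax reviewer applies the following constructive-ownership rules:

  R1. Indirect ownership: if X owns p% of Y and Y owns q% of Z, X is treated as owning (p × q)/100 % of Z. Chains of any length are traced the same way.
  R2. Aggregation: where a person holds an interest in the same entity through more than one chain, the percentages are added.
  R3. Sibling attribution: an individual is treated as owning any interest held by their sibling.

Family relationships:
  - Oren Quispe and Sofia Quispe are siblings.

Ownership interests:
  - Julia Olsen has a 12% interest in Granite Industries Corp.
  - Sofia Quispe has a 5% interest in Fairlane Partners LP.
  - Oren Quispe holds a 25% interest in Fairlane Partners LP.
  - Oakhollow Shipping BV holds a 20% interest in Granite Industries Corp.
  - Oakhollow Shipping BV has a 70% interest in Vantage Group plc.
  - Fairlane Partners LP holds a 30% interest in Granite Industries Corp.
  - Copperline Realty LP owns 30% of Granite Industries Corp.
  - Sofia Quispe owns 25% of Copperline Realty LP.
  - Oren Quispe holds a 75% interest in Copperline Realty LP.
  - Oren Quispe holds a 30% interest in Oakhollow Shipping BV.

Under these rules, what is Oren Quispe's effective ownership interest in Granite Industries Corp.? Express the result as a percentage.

45%

By sibling attribution (R3), Oren Quispe is treated as also owning Sofia Quispe's interest in Copperline Realty LP, giving 75% + 25% = 100%.
By sibling attribution (R3), Oren Quispe is treated as also owning Sofia Quispe's interest in Fairlane Partners LP, giving 25% + 5% = 30%.
Chain via Copperline Realty LP (R1): 100% × 30% = 30% of Granite Industries Corp.
Chain via Oakhollow Shipping BV (R1): 30% × 20% = 6% of Granite Industries Corp.
Chain via Fairlane Partners LP (R1): 30% × 30% = 9% of Granite Industries Corp.
Aggregating (R2): 30% + 6% + 9% = 45%.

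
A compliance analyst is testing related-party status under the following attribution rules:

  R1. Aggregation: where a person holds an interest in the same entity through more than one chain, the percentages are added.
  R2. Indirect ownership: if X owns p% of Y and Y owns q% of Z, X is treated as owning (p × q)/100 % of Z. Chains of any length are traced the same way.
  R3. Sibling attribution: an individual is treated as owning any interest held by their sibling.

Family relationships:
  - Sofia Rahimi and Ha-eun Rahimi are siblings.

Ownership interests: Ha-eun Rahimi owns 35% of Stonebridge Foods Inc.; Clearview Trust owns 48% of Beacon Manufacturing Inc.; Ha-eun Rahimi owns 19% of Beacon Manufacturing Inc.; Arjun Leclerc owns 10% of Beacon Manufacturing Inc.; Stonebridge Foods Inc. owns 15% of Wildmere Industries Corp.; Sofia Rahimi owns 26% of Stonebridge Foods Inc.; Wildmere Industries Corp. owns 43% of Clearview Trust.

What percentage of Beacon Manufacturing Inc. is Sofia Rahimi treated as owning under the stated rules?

By sibling attribution (R3), Sofia Rahimi is treated as also owning Ha-eun Rahimi's interest in Stonebridge Foods Inc, giving 26% + 35% = 61%.
By sibling attribution (R3), Sofia Rahimi is treated as owning Ha-eun Rahimi's 19% interest in Beacon Manufacturing Inc.
Chain via Stonebridge Foods Inc. → Wildmere Industries Corp. → Clearview Trust (R2): 61% × 15% × 43% × 48% = 1.88856% of Beacon Manufacturing Inc.
Direct interest in Beacon Manufacturing Inc: 19%.
Aggregating (R1): 1.88856% + 19% = 20.88856%.

20.88856%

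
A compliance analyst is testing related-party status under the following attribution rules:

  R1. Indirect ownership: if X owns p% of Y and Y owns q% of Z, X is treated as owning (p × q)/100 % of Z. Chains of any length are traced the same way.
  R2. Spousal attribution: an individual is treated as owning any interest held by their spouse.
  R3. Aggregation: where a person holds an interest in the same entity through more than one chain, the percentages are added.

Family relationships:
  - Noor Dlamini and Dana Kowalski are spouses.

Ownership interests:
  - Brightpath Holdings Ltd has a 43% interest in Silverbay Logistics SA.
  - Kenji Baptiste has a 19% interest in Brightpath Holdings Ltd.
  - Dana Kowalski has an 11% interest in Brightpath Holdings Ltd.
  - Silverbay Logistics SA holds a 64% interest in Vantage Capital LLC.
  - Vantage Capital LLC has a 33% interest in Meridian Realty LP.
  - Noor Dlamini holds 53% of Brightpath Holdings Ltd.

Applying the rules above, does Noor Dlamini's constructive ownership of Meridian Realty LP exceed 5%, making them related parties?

By spousal attribution (R2), Noor Dlamini is treated as also owning Dana Kowalski's interest in Brightpath Holdings Ltd, giving 53% + 11% = 64%.
Chain via Brightpath Holdings Ltd → Silverbay Logistics SA → Vantage Capital LLC (R1): 64% × 43% × 64% × 33% = 5.812224% of Meridian Realty LP.
5.812224% exceeds the 5% threshold, so Noor is a related party to Meridian Realty LP.

Yes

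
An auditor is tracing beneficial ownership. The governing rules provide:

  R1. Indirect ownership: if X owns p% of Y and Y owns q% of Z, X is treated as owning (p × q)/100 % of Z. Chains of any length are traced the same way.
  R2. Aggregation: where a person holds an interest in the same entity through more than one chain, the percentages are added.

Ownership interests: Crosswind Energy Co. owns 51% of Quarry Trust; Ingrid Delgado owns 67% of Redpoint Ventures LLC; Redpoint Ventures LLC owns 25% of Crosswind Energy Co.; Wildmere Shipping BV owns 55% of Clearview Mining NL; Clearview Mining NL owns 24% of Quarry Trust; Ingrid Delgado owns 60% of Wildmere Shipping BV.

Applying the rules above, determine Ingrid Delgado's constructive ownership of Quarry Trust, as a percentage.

16.4625%

Chain via Redpoint Ventures LLC → Crosswind Energy Co. (R1): 67% × 25% × 51% = 8.5425% of Quarry Trust.
Chain via Wildmere Shipping BV → Clearview Mining NL (R1): 60% × 55% × 24% = 7.92% of Quarry Trust.
Aggregating (R2): 8.5425% + 7.92% = 16.4625%.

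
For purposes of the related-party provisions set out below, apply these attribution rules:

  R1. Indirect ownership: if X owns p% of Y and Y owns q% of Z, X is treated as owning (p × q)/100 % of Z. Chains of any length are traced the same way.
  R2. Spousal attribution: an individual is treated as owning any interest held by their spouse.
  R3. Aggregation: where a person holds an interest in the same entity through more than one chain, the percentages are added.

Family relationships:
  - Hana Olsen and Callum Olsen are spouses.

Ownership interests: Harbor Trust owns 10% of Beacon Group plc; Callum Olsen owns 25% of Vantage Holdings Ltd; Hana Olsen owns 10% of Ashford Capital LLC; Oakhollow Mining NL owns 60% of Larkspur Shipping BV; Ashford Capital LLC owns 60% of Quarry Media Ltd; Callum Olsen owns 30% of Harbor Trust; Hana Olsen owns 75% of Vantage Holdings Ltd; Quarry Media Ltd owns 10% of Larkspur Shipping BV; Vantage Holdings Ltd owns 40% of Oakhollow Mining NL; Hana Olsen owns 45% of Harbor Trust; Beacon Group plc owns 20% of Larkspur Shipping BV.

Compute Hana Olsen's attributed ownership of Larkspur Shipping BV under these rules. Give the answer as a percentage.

By spousal attribution (R2), Hana Olsen is treated as also owning Callum Olsen's interest in Vantage Holdings Ltd, giving 75% + 25% = 100%.
By spousal attribution (R2), Hana Olsen is treated as also owning Callum Olsen's interest in Harbor Trust, giving 45% + 30% = 75%.
Chain via Vantage Holdings Ltd → Oakhollow Mining NL (R1): 100% × 40% × 60% = 24% of Larkspur Shipping BV.
Chain via Ashford Capital LLC → Quarry Media Ltd (R1): 10% × 60% × 10% = 0.6% of Larkspur Shipping BV.
Chain via Harbor Trust → Beacon Group plc (R1): 75% × 10% × 20% = 1.5% of Larkspur Shipping BV.
Aggregating (R3): 24% + 0.6% + 1.5% = 26.1%.

26.1%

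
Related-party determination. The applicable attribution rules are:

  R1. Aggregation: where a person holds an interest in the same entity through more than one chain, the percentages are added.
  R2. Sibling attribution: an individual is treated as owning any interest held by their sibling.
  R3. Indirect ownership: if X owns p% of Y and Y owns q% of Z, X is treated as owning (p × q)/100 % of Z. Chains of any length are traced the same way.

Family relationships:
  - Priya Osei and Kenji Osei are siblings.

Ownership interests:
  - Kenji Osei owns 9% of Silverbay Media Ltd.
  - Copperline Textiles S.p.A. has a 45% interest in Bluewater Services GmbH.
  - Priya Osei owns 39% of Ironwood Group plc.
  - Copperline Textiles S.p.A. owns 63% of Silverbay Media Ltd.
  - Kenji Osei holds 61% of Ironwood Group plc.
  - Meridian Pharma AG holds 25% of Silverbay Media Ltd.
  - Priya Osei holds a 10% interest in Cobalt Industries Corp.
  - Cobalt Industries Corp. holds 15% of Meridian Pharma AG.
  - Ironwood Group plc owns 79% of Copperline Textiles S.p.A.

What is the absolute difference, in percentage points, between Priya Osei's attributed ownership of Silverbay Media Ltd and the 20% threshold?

By sibling attribution (R2), Priya Osei is treated as also owning Kenji Osei's interest in Ironwood Group plc, giving 39% + 61% = 100%.
By sibling attribution (R2), Priya Osei is treated as owning Kenji Osei's 9% interest in Silverbay Media Ltd.
Chain via Cobalt Industries Corp. → Meridian Pharma AG (R3): 10% × 15% × 25% = 0.375% of Silverbay Media Ltd.
Chain via Ironwood Group plc → Copperline Textiles S.p.A. (R3): 100% × 79% × 63% = 49.77% of Silverbay Media Ltd.
Direct interest in Silverbay Media Ltd: 9%.
Aggregating (R1): 0.375% + 49.77% + 9% = 59.145%.
59.145% exceeds the 20% threshold by 39.145 percentage points.

39.145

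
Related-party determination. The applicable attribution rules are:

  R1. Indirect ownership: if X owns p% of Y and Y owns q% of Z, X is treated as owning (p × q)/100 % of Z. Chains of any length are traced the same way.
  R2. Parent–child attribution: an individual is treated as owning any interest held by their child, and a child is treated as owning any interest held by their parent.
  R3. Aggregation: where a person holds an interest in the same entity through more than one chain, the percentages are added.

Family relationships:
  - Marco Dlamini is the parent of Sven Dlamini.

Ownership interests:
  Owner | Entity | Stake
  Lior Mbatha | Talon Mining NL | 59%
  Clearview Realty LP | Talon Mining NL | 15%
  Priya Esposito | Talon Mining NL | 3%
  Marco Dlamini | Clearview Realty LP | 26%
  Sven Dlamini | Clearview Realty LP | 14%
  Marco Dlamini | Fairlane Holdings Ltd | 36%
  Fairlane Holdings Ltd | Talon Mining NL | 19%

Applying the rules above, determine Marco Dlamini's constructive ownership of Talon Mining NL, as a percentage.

12.84%

By parent–child attribution (R2), Marco Dlamini is treated as also owning Sven Dlamini's interest in Clearview Realty LP, giving 26% + 14% = 40%.
Chain via Fairlane Holdings Ltd (R1): 36% × 19% = 6.84% of Talon Mining NL.
Chain via Clearview Realty LP (R1): 40% × 15% = 6% of Talon Mining NL.
Aggregating (R3): 6.84% + 6% = 12.84%.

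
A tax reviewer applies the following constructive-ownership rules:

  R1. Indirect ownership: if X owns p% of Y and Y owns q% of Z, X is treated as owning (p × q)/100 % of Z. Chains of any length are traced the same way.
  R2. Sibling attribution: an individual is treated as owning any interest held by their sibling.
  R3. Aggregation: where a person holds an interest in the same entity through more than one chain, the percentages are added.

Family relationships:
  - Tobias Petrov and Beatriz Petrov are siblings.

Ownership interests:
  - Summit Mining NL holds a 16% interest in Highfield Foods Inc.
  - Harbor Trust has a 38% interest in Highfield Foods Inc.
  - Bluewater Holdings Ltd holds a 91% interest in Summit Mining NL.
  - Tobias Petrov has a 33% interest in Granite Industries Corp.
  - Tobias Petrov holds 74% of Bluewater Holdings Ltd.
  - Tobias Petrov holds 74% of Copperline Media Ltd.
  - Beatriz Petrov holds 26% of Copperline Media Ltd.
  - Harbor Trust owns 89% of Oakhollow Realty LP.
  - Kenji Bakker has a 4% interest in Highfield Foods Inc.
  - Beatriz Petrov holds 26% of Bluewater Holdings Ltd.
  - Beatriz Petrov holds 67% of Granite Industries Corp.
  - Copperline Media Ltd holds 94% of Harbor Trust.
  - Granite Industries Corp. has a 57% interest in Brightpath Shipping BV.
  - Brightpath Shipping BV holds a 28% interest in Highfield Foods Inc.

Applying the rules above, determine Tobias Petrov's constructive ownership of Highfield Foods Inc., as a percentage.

By sibling attribution (R2), Tobias Petrov is treated as also owning Beatriz Petrov's interest in Copperline Media Ltd, giving 74% + 26% = 100%.
By sibling attribution (R2), Tobias Petrov is treated as also owning Beatriz Petrov's interest in Bluewater Holdings Ltd, giving 74% + 26% = 100%.
By sibling attribution (R2), Tobias Petrov is treated as also owning Beatriz Petrov's interest in Granite Industries Corp, giving 33% + 67% = 100%.
Chain via Copperline Media Ltd → Harbor Trust (R1): 100% × 94% × 38% = 35.72% of Highfield Foods Inc.
Chain via Bluewater Holdings Ltd → Summit Mining NL (R1): 100% × 91% × 16% = 14.56% of Highfield Foods Inc.
Chain via Granite Industries Corp. → Brightpath Shipping BV (R1): 100% × 57% × 28% = 15.96% of Highfield Foods Inc.
Aggregating (R3): 35.72% + 14.56% + 15.96% = 66.24%.

66.24%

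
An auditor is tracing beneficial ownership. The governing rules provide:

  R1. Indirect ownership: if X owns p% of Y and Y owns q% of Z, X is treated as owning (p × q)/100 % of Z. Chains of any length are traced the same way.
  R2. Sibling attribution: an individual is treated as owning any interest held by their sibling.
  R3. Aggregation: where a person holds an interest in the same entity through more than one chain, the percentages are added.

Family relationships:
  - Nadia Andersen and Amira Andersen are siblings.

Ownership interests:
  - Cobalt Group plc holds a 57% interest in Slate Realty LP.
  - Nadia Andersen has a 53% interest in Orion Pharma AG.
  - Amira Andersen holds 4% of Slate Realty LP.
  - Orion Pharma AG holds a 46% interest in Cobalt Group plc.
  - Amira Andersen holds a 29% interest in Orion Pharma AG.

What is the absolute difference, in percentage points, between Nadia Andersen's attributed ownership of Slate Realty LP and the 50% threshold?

24.4996

By sibling attribution (R2), Nadia Andersen is treated as also owning Amira Andersen's interest in Orion Pharma AG, giving 53% + 29% = 82%.
By sibling attribution (R2), Nadia Andersen is treated as owning Amira Andersen's 4% interest in Slate Realty LP.
Chain via Orion Pharma AG → Cobalt Group plc (R1): 82% × 46% × 57% = 21.5004% of Slate Realty LP.
Direct interest in Slate Realty LP: 4%.
Aggregating (R3): 21.5004% + 4% = 25.5004%.
25.5004% falls short of the 50% threshold by 24.4996 percentage points.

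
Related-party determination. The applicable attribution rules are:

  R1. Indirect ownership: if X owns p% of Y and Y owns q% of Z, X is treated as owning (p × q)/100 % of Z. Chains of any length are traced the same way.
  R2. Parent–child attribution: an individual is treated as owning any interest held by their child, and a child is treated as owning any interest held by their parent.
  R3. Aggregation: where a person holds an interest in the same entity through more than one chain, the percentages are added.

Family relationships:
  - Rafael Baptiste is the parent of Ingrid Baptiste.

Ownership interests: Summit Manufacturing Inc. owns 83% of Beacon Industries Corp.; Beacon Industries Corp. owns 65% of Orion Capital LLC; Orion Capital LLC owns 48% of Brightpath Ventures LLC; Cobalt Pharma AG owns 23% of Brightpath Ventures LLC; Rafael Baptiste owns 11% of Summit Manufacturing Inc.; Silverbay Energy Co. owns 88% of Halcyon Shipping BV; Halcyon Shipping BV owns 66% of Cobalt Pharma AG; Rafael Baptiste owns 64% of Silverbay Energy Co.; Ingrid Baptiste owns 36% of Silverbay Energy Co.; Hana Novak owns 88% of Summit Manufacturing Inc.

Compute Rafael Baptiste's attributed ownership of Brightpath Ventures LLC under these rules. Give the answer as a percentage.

By parent–child attribution (R2), Rafael Baptiste is treated as also owning Ingrid Baptiste's interest in Silverbay Energy Co, giving 64% + 36% = 100%.
Chain via Silverbay Energy Co. → Halcyon Shipping BV → Cobalt Pharma AG (R1): 100% × 88% × 66% × 23% = 13.3584% of Brightpath Ventures LLC.
Chain via Summit Manufacturing Inc. → Beacon Industries Corp. → Orion Capital LLC (R1): 11% × 83% × 65% × 48% = 2.84856% of Brightpath Ventures LLC.
Aggregating (R3): 13.3584% + 2.84856% = 16.20696%.

16.20696%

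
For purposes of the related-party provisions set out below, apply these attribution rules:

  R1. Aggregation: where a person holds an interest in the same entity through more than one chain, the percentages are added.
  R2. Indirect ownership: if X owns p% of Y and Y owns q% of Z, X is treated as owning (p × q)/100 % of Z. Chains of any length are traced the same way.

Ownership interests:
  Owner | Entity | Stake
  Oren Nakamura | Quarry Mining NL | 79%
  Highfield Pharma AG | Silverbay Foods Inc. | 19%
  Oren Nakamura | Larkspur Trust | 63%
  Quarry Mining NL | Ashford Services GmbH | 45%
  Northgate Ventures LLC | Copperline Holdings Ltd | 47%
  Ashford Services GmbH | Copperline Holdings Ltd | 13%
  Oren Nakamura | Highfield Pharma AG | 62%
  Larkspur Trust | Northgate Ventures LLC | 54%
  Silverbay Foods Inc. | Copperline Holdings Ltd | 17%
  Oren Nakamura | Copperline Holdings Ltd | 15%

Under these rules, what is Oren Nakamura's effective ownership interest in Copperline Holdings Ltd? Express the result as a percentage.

Chain via Quarry Mining NL → Ashford Services GmbH (R2): 79% × 45% × 13% = 4.6215% of Copperline Holdings Ltd.
Chain via Highfield Pharma AG → Silverbay Foods Inc. (R2): 62% × 19% × 17% = 2.0026% of Copperline Holdings Ltd.
Chain via Larkspur Trust → Northgate Ventures LLC (R2): 63% × 54% × 47% = 15.9894% of Copperline Holdings Ltd.
Direct interest in Copperline Holdings Ltd: 15%.
Aggregating (R1): 4.6215% + 2.0026% + 15.9894% + 15% = 37.6135%.

37.6135%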